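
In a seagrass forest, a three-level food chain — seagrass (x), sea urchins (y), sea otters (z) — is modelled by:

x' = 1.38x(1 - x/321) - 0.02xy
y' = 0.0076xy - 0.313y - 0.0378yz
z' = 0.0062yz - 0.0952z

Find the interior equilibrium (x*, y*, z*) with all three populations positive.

From dz/dt = 0: 0.0062y* = 0.0952, so y* = 15.4.
From dx/dt = 0: 1.38(1 - x*/321) = 0.02·15.4, giving x* = 321·(1 - 0.223) = 250.
From dy/dt = 0: 0.0076·250 - 0.313 = 0.0378z*, so z* = 1.58/0.0378 = 41.9.

x* ≈ 250, y* ≈ 15.4, z* ≈ 41.9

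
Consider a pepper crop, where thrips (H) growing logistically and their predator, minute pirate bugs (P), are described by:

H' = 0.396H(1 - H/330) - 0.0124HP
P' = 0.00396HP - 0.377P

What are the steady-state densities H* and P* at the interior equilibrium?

From dP/dt = 0 with P > 0: 0.00396H* = 0.377, so H* = 95.2.
Substitute into dH/dt = 0: 0.396(1 - 95.2/330) = 0.0124P*.
The bracket is 0.712, giving P* = 0.282/0.0124 = 22.7.

H* ≈ 95.2, P* ≈ 22.7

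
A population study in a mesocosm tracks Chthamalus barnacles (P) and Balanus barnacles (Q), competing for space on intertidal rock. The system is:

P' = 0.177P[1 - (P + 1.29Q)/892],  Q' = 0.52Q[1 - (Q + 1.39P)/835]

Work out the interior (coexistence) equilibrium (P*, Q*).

P* ≈ 233, Q* ≈ 511

Setting both brackets to zero gives the nullclines P + 1.29Q = 892 and 1.39P + Q = 835.
Substituting Q = 835 - 1.39P into the first: P(1 - 1.29·1.39) = 892 - 1.29·835.
So P* = -185/-0.793 = 233, and then Q* = 835 - 1.39·233 = 511.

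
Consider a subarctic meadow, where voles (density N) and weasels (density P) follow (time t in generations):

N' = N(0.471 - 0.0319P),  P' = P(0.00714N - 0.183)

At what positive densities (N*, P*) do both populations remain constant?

Set dP/dt = 0 with P > 0: 0.00714N - 0.183 = 0, so N* = 0.183/0.00714 = 25.6.
Set dN/dt = 0 with N > 0: 0.471 - 0.0319P = 0, so P* = 0.471/0.0319 = 14.8.

N* ≈ 25.6, P* ≈ 14.8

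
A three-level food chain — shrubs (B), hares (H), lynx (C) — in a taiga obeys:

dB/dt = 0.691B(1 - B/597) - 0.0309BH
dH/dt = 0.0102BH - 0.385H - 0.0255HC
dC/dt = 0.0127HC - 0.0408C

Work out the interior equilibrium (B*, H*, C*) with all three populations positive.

B* ≈ 511, H* ≈ 3.21, C* ≈ 189

From dC/dt = 0: 0.0127H* = 0.0408, so H* = 3.21.
From dB/dt = 0: 0.691(1 - B*/597) = 0.0309·3.21, giving B* = 597·(1 - 0.144) = 511.
From dH/dt = 0: 0.0102·511 - 0.385 = 0.0255C*, so C* = 4.83/0.0255 = 189.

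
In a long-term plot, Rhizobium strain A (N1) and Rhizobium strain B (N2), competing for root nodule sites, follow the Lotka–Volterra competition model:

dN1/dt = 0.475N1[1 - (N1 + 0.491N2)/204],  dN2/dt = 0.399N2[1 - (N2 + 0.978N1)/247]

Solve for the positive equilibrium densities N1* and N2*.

N1* ≈ 159, N2* ≈ 91.4

Setting both brackets to zero gives the nullclines N1 + 0.491N2 = 204 and 0.978N1 + N2 = 247.
Substituting N2 = 247 - 0.978N1 into the first: N1(1 - 0.491·0.978) = 204 - 0.491·247.
So N1* = 82.7/0.52 = 159, and then N2* = 247 - 0.978·159 = 91.4.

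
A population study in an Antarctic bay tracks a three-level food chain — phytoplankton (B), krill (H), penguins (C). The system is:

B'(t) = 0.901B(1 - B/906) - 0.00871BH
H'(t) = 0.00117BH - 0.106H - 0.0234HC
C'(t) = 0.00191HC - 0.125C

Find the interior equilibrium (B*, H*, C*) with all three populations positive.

B* ≈ 333, H* ≈ 65.4, C* ≈ 12.1

From dC/dt = 0: 0.00191H* = 0.125, so H* = 65.4.
From dB/dt = 0: 0.901(1 - B*/906) = 0.00871·65.4, giving B* = 906·(1 - 0.633) = 333.
From dH/dt = 0: 0.00117·333 - 0.106 = 0.0234C*, so C* = 0.283/0.0234 = 12.1.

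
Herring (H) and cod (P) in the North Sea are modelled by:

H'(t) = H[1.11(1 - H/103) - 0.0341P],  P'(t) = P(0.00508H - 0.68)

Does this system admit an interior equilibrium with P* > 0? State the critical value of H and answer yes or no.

The predator equation gives dP/dt > 0 only when H > 0.68/0.00508 = 134.
Without the predator, H → K = 103. Since 103 < 134, the predator cannot invade.

Threshold H = 134; K < 134, so no, the predator goes extinct.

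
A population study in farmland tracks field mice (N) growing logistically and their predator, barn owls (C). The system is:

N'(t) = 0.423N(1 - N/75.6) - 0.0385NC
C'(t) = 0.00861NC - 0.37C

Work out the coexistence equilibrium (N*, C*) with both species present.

N* ≈ 43, C* ≈ 4.74

From dC/dt = 0 with C > 0: 0.00861N* = 0.37, so N* = 43.
Substitute into dN/dt = 0: 0.423(1 - 43/75.6) = 0.0385C*.
The bracket is 0.432, giving C* = 0.183/0.0385 = 4.74.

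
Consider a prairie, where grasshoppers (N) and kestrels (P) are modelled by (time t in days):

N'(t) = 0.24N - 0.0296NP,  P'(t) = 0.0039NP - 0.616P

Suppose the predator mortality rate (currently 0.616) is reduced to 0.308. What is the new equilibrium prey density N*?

At the interior fixed point, setting dP/dt = 0 with P > 0 fixes N* = (predator death rate)/(NP coefficient) — independent of the other coefficients.
With the change, N* = 0.308/0.0039 = 79; it falls from 158.

N* ≈ 79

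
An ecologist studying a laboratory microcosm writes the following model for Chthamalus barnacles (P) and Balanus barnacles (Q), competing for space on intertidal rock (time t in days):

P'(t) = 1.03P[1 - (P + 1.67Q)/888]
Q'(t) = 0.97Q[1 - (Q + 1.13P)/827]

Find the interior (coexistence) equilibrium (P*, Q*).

Setting both brackets to zero gives the nullclines P + 1.67Q = 888 and 1.13P + Q = 827.
Substituting Q = 827 - 1.13P into the first: P(1 - 1.67·1.13) = 888 - 1.67·827.
So P* = -493/-0.887 = 556, and then Q* = 827 - 1.13·556 = 199.

P* ≈ 556, Q* ≈ 199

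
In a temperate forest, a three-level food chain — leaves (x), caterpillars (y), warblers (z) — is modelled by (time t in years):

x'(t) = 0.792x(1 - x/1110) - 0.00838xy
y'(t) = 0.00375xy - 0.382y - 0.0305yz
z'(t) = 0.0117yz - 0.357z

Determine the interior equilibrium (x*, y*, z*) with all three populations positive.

x* ≈ 752, y* ≈ 30.5, z* ≈ 79.9

From dz/dt = 0: 0.0117y* = 0.357, so y* = 30.5.
From dx/dt = 0: 0.792(1 - x*/1110) = 0.00838·30.5, giving x* = 1110·(1 - 0.323) = 752.
From dy/dt = 0: 0.00375·752 - 0.382 = 0.0305z*, so z* = 2.44/0.0305 = 79.9.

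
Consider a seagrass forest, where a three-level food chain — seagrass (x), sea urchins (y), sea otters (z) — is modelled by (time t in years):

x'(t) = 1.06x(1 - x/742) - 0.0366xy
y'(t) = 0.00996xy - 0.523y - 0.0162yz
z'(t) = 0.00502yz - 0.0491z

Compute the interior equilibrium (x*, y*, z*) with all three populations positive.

From dz/dt = 0: 0.00502y* = 0.0491, so y* = 9.78.
From dx/dt = 0: 1.06(1 - x*/742) = 0.0366·9.78, giving x* = 742·(1 - 0.338) = 491.
From dy/dt = 0: 0.00996·491 - 0.523 = 0.0162z*, so z* = 4.37/0.0162 = 270.

x* ≈ 491, y* ≈ 9.78, z* ≈ 270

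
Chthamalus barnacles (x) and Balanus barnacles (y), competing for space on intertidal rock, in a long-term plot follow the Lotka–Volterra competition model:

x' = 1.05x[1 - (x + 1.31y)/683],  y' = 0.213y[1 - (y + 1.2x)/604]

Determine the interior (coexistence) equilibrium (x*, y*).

Setting both brackets to zero gives the nullclines x + 1.31y = 683 and 1.2x + y = 604.
Substituting y = 604 - 1.2x into the first: x(1 - 1.31·1.2) = 683 - 1.31·604.
So x* = -108/-0.572 = 189, and then y* = 604 - 1.2·189 = 377.

x* ≈ 189, y* ≈ 377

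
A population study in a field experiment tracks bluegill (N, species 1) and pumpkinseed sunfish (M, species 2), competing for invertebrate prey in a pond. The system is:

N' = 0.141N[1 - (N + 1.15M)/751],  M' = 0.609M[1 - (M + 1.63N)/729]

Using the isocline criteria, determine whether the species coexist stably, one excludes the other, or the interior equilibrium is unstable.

unstable coexistence (outcome depends on initial conditions)

Compare the nullcline intercepts: K1/α12 = 751/1.15 = 653 < K2 = 729; K2/α21 = 729/1.63 = 447 < K1 = 751.
Since both are reversed, neither can invade when rare; the interior point is a saddle.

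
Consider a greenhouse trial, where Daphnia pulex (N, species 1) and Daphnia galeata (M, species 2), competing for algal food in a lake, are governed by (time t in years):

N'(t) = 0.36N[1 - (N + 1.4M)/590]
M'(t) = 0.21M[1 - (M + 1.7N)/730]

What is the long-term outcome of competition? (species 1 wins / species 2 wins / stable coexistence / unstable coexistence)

unstable coexistence (outcome depends on initial conditions)

Compare the nullcline intercepts: K1/α12 = 590/1.4 = 421 < K2 = 730; K2/α21 = 730/1.7 = 429 < K1 = 590.
Since both are reversed, neither can invade when rare; the interior point is a saddle.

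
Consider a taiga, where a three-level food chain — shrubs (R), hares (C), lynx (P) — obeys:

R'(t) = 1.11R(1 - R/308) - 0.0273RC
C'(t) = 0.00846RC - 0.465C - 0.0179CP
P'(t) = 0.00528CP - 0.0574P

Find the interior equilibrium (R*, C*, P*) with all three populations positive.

From dP/dt = 0: 0.00528C* = 0.0574, so C* = 10.9.
From dR/dt = 0: 1.11(1 - R*/308) = 0.0273·10.9, giving R* = 308·(1 - 0.267) = 226.
From dC/dt = 0: 0.00846·226 - 0.465 = 0.0179P*, so P* = 1.44/0.0179 = 80.7.

R* ≈ 226, C* ≈ 10.9, P* ≈ 80.7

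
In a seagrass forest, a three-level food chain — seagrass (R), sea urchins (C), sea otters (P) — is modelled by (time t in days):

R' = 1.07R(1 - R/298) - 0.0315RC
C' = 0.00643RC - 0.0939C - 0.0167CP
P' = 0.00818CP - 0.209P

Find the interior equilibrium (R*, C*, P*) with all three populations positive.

R* ≈ 73.9, C* ≈ 25.6, P* ≈ 22.8

From dP/dt = 0: 0.00818C* = 0.209, so C* = 25.6.
From dR/dt = 0: 1.07(1 - R*/298) = 0.0315·25.6, giving R* = 298·(1 - 0.752) = 73.9.
From dC/dt = 0: 0.00643·73.9 - 0.0939 = 0.0167P*, so P* = 0.381/0.0167 = 22.8.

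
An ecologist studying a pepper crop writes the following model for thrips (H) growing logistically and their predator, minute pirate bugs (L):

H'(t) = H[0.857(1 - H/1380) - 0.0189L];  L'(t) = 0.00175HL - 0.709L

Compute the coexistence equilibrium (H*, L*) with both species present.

H* ≈ 405, L* ≈ 32

From dL/dt = 0 with L > 0: 0.00175H* = 0.709, so H* = 405.
Substitute into dH/dt = 0: 0.857(1 - 405/1380) = 0.0189L*.
The bracket is 0.706, giving L* = 0.605/0.0189 = 32.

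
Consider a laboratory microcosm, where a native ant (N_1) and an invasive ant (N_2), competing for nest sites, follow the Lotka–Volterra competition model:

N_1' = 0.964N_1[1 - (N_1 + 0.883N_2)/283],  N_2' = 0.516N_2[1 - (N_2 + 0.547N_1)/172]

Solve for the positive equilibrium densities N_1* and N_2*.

Setting both brackets to zero gives the nullclines N_1 + 0.883N_2 = 283 and 0.547N_1 + N_2 = 172.
Substituting N_2 = 172 - 0.547N_1 into the first: N_1(1 - 0.883·0.547) = 283 - 0.883·172.
So N_1* = 131/0.517 = 254, and then N_2* = 172 - 0.547·254 = 33.3.

N_1* ≈ 254, N_2* ≈ 33.3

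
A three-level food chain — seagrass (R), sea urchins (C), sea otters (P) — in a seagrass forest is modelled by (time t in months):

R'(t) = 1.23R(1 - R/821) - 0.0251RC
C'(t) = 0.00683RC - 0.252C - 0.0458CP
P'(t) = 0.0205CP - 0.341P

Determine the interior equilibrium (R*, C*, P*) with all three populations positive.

R* ≈ 542, C* ≈ 16.6, P* ≈ 75.4

From dP/dt = 0: 0.0205C* = 0.341, so C* = 16.6.
From dR/dt = 0: 1.23(1 - R*/821) = 0.0251·16.6, giving R* = 821·(1 - 0.339) = 542.
From dC/dt = 0: 0.00683·542 - 0.252 = 0.0458P*, so P* = 3.45/0.0458 = 75.4.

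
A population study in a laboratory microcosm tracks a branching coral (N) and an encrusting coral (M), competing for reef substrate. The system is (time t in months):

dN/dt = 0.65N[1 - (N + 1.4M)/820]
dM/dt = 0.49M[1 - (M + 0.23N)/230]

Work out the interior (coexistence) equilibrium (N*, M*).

Setting both brackets to zero gives the nullclines N + 1.4M = 820 and 0.23N + M = 230.
Substituting M = 230 - 0.23N into the first: N(1 - 1.4·0.23) = 820 - 1.4·230.
So N* = 498/0.678 = 735, and then M* = 230 - 0.23·735 = 61.1.

N* ≈ 735, M* ≈ 61.1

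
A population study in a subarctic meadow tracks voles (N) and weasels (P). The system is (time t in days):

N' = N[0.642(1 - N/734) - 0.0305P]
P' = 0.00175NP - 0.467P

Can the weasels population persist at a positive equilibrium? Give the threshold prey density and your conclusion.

The predator equation gives dP/dt > 0 only when N > 0.467/0.00175 = 267.
Without the predator, N → K = 734. Since 734 > 267, the predator can invade and persist.

Threshold N = 267; K > 267, so yes, the predator persists.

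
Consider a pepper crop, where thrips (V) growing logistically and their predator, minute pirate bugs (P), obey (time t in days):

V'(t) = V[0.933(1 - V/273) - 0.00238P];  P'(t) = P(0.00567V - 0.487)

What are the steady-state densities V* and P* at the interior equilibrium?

V* ≈ 85.9, P* ≈ 269

From dP/dt = 0 with P > 0: 0.00567V* = 0.487, so V* = 85.9.
Substitute into dV/dt = 0: 0.933(1 - 85.9/273) = 0.00238P*.
The bracket is 0.685, giving P* = 0.639/0.00238 = 269.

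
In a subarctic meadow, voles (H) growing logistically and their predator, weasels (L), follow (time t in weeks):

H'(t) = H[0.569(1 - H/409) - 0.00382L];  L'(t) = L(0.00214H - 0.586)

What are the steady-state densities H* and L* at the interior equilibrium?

H* ≈ 274, L* ≈ 49.2

From dL/dt = 0 with L > 0: 0.00214H* = 0.586, so H* = 274.
Substitute into dH/dt = 0: 0.569(1 - 274/409) = 0.00382L*.
The bracket is 0.33, giving L* = 0.188/0.00382 = 49.2.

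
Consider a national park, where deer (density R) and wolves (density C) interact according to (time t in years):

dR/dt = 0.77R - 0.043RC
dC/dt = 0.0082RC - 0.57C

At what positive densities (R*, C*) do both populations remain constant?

R* ≈ 69.5, C* ≈ 17.9

Set dC/dt = 0 with C > 0: 0.0082R - 0.57 = 0, so R* = 0.57/0.0082 = 69.5.
Set dR/dt = 0 with R > 0: 0.77 - 0.043C = 0, so C* = 0.77/0.043 = 17.9.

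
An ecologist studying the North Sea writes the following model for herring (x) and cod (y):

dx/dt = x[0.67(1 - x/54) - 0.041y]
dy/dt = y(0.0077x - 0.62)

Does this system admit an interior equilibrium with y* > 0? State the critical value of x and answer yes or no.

Threshold x = 80.5; K < 80.5, so no, the predator goes extinct.

The predator equation gives dy/dt > 0 only when x > 0.62/0.0077 = 80.5.
Without the predator, x → K = 54. Since 54 < 80.5, the predator cannot invade.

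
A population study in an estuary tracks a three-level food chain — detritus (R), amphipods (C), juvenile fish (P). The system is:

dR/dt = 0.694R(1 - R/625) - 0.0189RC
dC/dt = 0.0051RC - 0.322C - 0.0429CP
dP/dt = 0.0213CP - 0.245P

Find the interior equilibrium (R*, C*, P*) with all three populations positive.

R* ≈ 429, C* ≈ 11.5, P* ≈ 43.5

From dP/dt = 0: 0.0213C* = 0.245, so C* = 11.5.
From dR/dt = 0: 0.694(1 - R*/625) = 0.0189·11.5, giving R* = 625·(1 - 0.313) = 429.
From dC/dt = 0: 0.0051·429 - 0.322 = 0.0429P*, so P* = 1.87/0.0429 = 43.5.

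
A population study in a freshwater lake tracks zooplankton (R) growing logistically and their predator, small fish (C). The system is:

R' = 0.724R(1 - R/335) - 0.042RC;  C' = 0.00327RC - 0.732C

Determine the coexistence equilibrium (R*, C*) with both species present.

R* ≈ 224, C* ≈ 5.72

From dC/dt = 0 with C > 0: 0.00327R* = 0.732, so R* = 224.
Substitute into dR/dt = 0: 0.724(1 - 224/335) = 0.042C*.
The bracket is 0.332, giving C* = 0.24/0.042 = 5.72.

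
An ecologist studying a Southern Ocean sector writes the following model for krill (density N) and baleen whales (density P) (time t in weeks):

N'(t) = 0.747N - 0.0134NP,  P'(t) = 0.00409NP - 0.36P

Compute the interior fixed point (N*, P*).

N* ≈ 88, P* ≈ 55.7

Set dP/dt = 0 with P > 0: 0.00409N - 0.36 = 0, so N* = 0.36/0.00409 = 88.
Set dN/dt = 0 with N > 0: 0.747 - 0.0134P = 0, so P* = 0.747/0.0134 = 55.7.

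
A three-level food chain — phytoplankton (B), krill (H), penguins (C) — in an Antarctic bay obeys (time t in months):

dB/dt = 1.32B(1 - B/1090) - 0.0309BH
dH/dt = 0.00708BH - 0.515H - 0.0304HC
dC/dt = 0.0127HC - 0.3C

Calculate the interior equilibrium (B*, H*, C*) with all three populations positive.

B* ≈ 487, H* ≈ 23.6, C* ≈ 96.5

From dC/dt = 0: 0.0127H* = 0.3, so H* = 23.6.
From dB/dt = 0: 1.32(1 - B*/1090) = 0.0309·23.6, giving B* = 1090·(1 - 0.553) = 487.
From dH/dt = 0: 0.00708·487 - 0.515 = 0.0304C*, so C* = 2.93/0.0304 = 96.5.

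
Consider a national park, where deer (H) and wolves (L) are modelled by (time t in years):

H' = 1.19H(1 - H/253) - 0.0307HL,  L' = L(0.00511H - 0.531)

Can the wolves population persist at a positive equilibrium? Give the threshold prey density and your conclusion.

The predator equation gives dL/dt > 0 only when H > 0.531/0.00511 = 104.
Without the predator, H → K = 253. Since 253 > 104, the predator can invade and persist.

Threshold H = 104; K > 104, so yes, the predator persists.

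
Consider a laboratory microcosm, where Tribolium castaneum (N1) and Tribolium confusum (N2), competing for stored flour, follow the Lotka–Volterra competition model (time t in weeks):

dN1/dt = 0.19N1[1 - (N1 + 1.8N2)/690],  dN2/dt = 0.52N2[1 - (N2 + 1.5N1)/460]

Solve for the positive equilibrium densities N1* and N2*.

N1* ≈ 81.2, N2* ≈ 338

Setting both brackets to zero gives the nullclines N1 + 1.8N2 = 690 and 1.5N1 + N2 = 460.
Substituting N2 = 460 - 1.5N1 into the first: N1(1 - 1.8·1.5) = 690 - 1.8·460.
So N1* = -138/-1.7 = 81.2, and then N2* = 460 - 1.5·81.2 = 338.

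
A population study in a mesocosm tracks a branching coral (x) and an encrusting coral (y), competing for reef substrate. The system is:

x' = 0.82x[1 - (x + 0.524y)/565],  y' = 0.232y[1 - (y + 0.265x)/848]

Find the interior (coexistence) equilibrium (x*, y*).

x* ≈ 140, y* ≈ 811

Setting both brackets to zero gives the nullclines x + 0.524y = 565 and 0.265x + y = 848.
Substituting y = 848 - 0.265x into the first: x(1 - 0.524·0.265) = 565 - 0.524·848.
So x* = 121/0.861 = 140, and then y* = 848 - 0.265·140 = 811.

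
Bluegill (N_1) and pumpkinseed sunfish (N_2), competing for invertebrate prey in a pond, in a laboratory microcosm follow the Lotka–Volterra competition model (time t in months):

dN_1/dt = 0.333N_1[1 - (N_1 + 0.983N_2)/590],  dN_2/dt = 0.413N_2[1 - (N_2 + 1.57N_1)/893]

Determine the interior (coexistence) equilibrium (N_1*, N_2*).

N_1* ≈ 530, N_2* ≈ 61.3

Setting both brackets to zero gives the nullclines N_1 + 0.983N_2 = 590 and 1.57N_1 + N_2 = 893.
Substituting N_2 = 893 - 1.57N_1 into the first: N_1(1 - 0.983·1.57) = 590 - 0.983·893.
So N_1* = -288/-0.543 = 530, and then N_2* = 893 - 1.57·530 = 61.3.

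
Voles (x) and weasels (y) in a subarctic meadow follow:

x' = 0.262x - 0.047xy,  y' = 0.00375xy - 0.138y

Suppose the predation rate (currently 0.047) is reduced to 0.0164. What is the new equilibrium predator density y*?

y* ≈ 16

At the interior fixed point, setting dx/dt = 0 with x > 0 fixes y* = (prey growth rate)/(xy coefficient) — independent of the other coefficients.
With the change, y* = 0.262/0.0164 = 16; it rises from 5.57.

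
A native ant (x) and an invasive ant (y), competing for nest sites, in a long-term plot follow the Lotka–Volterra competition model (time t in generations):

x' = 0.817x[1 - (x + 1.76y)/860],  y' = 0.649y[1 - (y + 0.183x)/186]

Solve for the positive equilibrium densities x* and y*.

Setting both brackets to zero gives the nullclines x + 1.76y = 860 and 0.183x + y = 186.
Substituting y = 186 - 0.183x into the first: x(1 - 1.76·0.183) = 860 - 1.76·186.
So x* = 533/0.678 = 786, and then y* = 186 - 0.183·786 = 42.2.

x* ≈ 786, y* ≈ 42.2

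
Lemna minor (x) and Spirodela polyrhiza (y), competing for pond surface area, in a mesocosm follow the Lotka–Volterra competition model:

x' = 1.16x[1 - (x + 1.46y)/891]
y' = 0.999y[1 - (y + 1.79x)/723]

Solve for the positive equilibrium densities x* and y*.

Setting both brackets to zero gives the nullclines x + 1.46y = 891 and 1.79x + y = 723.
Substituting y = 723 - 1.79x into the first: x(1 - 1.46·1.79) = 891 - 1.46·723.
So x* = -165/-1.61 = 102, and then y* = 723 - 1.79·102 = 540.

x* ≈ 102, y* ≈ 540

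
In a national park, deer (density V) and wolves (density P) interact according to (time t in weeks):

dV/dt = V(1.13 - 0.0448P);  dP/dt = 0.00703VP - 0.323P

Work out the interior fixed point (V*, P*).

Set dP/dt = 0 with P > 0: 0.00703V - 0.323 = 0, so V* = 0.323/0.00703 = 45.9.
Set dV/dt = 0 with V > 0: 1.13 - 0.0448P = 0, so P* = 1.13/0.0448 = 25.2.

V* ≈ 45.9, P* ≈ 25.2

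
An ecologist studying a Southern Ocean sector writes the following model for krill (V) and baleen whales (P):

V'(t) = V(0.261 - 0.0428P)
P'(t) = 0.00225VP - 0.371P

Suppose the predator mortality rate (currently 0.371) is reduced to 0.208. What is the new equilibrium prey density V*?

At the interior fixed point, setting dP/dt = 0 with P > 0 fixes V* = (predator death rate)/(VP coefficient) — independent of the other coefficients.
With the change, V* = 0.208/0.00225 = 92.4; it falls from 165.

V* ≈ 92.4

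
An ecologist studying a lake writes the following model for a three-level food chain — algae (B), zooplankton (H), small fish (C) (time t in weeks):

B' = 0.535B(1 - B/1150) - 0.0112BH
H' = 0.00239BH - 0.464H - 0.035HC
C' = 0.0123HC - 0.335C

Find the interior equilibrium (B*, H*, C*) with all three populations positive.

From dC/dt = 0: 0.0123H* = 0.335, so H* = 27.2.
From dB/dt = 0: 0.535(1 - B*/1150) = 0.0112·27.2, giving B* = 1150·(1 - 0.57) = 494.
From dH/dt = 0: 0.00239·494 - 0.464 = 0.035C*, so C* = 0.717/0.035 = 20.5.

B* ≈ 494, H* ≈ 27.2, C* ≈ 20.5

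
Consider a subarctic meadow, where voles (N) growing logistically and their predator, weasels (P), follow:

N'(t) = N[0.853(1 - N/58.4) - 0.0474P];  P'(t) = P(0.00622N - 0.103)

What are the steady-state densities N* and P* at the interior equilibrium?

N* ≈ 16.6, P* ≈ 12.9

From dP/dt = 0 with P > 0: 0.00622N* = 0.103, so N* = 16.6.
Substitute into dN/dt = 0: 0.853(1 - 16.6/58.4) = 0.0474P*.
The bracket is 0.716, giving P* = 0.611/0.0474 = 12.9.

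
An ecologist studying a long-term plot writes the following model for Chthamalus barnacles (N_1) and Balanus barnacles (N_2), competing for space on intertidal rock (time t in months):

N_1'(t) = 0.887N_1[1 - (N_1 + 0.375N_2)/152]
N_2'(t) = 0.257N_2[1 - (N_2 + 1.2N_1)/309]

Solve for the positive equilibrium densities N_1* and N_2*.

N_1* ≈ 65.7, N_2* ≈ 230

Setting both brackets to zero gives the nullclines N_1 + 0.375N_2 = 152 and 1.2N_1 + N_2 = 309.
Substituting N_2 = 309 - 1.2N_1 into the first: N_1(1 - 0.375·1.2) = 152 - 0.375·309.
So N_1* = 36.1/0.55 = 65.7, and then N_2* = 309 - 1.2·65.7 = 230.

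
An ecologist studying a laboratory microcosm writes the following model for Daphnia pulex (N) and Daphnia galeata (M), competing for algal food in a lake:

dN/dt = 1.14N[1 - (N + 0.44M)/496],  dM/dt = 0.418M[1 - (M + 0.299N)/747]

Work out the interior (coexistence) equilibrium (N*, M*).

Setting both brackets to zero gives the nullclines N + 0.44M = 496 and 0.299N + M = 747.
Substituting M = 747 - 0.299N into the first: N(1 - 0.44·0.299) = 496 - 0.44·747.
So N* = 167/0.868 = 193, and then M* = 747 - 0.299·193 = 689.

N* ≈ 193, M* ≈ 689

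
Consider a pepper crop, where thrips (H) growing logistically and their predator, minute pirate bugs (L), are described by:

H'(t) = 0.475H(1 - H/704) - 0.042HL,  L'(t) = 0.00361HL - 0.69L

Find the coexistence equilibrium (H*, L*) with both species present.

H* ≈ 191, L* ≈ 8.24

From dL/dt = 0 with L > 0: 0.00361H* = 0.69, so H* = 191.
Substitute into dH/dt = 0: 0.475(1 - 191/704) = 0.042L*.
The bracket is 0.729, giving L* = 0.346/0.042 = 8.24.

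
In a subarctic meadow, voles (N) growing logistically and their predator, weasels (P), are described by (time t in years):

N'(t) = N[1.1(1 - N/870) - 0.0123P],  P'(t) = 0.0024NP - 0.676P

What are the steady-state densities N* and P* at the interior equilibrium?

N* ≈ 282, P* ≈ 60.5

From dP/dt = 0 with P > 0: 0.0024N* = 0.676, so N* = 282.
Substitute into dN/dt = 0: 1.1(1 - 282/870) = 0.0123P*.
The bracket is 0.676, giving P* = 0.744/0.0123 = 60.5.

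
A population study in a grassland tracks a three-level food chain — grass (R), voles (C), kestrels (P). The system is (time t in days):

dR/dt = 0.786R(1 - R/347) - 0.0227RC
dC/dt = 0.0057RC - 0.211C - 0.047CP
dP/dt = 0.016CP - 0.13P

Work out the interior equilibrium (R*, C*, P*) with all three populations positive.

From dP/dt = 0: 0.016C* = 0.13, so C* = 8.12.
From dR/dt = 0: 0.786(1 - R*/347) = 0.0227·8.12, giving R* = 347·(1 - 0.235) = 266.
From dC/dt = 0: 0.0057·266 - 0.211 = 0.047P*, so P* = 1.3/0.047 = 27.7.

R* ≈ 266, C* ≈ 8.12, P* ≈ 27.7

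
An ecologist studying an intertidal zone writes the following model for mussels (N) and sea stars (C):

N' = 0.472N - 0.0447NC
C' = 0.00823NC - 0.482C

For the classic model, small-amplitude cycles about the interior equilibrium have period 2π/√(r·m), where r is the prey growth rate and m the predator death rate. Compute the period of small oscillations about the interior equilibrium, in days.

T ≈ 13.2 days

Here r = 0.472 and m = 0.482, so r·m = 0.228.
ω = √0.228 = 0.477 per day, hence T = 2π/ω ≈ 13.2 days.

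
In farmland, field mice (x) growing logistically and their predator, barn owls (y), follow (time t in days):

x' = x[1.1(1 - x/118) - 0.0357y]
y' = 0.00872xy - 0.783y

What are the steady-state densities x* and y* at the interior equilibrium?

x* ≈ 89.8, y* ≈ 7.37

From dy/dt = 0 with y > 0: 0.00872x* = 0.783, so x* = 89.8.
Substitute into dx/dt = 0: 1.1(1 - 89.8/118) = 0.0357y*.
The bracket is 0.239, giving y* = 0.263/0.0357 = 7.37.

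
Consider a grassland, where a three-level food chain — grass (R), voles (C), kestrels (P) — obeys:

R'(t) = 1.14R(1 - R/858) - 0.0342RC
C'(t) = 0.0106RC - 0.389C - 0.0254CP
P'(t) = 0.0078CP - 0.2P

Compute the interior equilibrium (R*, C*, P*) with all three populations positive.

R* ≈ 198, C* ≈ 25.6, P* ≈ 67.3

From dP/dt = 0: 0.0078C* = 0.2, so C* = 25.6.
From dR/dt = 0: 1.14(1 - R*/858) = 0.0342·25.6, giving R* = 858·(1 - 0.769) = 198.
From dC/dt = 0: 0.0106·198 - 0.389 = 0.0254P*, so P* = 1.71/0.0254 = 67.3.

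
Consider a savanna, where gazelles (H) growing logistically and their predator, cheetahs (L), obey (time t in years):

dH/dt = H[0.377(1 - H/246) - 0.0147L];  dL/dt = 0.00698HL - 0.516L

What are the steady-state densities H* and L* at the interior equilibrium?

H* ≈ 73.9, L* ≈ 17.9

From dL/dt = 0 with L > 0: 0.00698H* = 0.516, so H* = 73.9.
Substitute into dH/dt = 0: 0.377(1 - 73.9/246) = 0.0147L*.
The bracket is 0.699, giving L* = 0.264/0.0147 = 17.9.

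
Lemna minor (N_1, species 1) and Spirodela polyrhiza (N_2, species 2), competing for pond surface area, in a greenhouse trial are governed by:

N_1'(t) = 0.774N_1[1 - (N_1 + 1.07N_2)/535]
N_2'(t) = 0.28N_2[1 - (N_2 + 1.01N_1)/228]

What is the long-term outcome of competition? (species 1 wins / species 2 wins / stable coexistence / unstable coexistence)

species 1 excludes species 2

Compare the nullcline intercepts: K1/α12 = 535/1.07 = 500 > K2 = 228; K2/α21 = 228/1.01 = 226 < K1 = 535.
Since the inequalities point opposite ways, species 1 can invade but species 2 cannot.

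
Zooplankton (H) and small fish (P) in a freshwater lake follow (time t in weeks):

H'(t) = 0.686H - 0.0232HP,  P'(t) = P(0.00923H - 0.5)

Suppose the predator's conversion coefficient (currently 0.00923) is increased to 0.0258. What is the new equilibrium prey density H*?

At the interior fixed point, setting dP/dt = 0 with P > 0 fixes H* = (predator death rate)/(HP coefficient) — independent of the other coefficients.
With the change, H* = 0.5/0.0258 = 19.4; it falls from 54.2.

H* ≈ 19.4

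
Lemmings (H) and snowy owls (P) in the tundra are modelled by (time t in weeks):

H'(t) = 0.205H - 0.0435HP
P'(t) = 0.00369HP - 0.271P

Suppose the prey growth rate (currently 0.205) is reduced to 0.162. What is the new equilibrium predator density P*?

At the interior fixed point, setting dH/dt = 0 with H > 0 fixes P* = (prey growth rate)/(HP coefficient) — independent of the other coefficients.
With the change, P* = 0.162/0.0435 = 3.72; it falls from 4.71.

P* ≈ 3.72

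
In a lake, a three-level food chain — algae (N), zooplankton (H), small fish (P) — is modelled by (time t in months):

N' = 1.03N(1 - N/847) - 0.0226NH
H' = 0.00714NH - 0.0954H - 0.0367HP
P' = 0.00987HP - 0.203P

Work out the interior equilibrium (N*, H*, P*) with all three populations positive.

N* ≈ 465, H* ≈ 20.6, P* ≈ 87.8

From dP/dt = 0: 0.00987H* = 0.203, so H* = 20.6.
From dN/dt = 0: 1.03(1 - N*/847) = 0.0226·20.6, giving N* = 847·(1 - 0.451) = 465.
From dH/dt = 0: 0.00714·465 - 0.0954 = 0.0367P*, so P* = 3.22/0.0367 = 87.8.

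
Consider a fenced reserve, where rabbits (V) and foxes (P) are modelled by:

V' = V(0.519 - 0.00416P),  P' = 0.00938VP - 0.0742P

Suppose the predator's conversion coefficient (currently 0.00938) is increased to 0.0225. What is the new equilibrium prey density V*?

At the interior fixed point, setting dP/dt = 0 with P > 0 fixes V* = (predator death rate)/(VP coefficient) — independent of the other coefficients.
With the change, V* = 0.0742/0.0225 = 3.3; it falls from 7.91.

V* ≈ 3.3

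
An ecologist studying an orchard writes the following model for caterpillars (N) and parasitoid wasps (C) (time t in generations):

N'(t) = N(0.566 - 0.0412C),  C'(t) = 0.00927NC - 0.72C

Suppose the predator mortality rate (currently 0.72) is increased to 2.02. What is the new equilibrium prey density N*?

At the interior fixed point, setting dC/dt = 0 with C > 0 fixes N* = (predator death rate)/(NC coefficient) — independent of the other coefficients.
With the change, N* = 2.02/0.00927 = 218; it rises from 77.7.

N* ≈ 218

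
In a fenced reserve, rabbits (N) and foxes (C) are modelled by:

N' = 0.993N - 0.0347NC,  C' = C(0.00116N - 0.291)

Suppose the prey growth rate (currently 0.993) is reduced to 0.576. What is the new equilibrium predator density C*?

C* ≈ 16.6

At the interior fixed point, setting dN/dt = 0 with N > 0 fixes C* = (prey growth rate)/(NC coefficient) — independent of the other coefficients.
With the change, C* = 0.576/0.0347 = 16.6; it falls from 28.6.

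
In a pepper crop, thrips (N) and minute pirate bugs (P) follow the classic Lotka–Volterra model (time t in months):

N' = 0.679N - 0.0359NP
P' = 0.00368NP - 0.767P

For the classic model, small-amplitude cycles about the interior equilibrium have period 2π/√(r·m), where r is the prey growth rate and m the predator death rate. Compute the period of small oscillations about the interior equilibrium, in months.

Here r = 0.679 and m = 0.767, so r·m = 0.521.
ω = √0.521 = 0.722 per month, hence T = 2π/ω ≈ 8.71 months.

T ≈ 8.71 months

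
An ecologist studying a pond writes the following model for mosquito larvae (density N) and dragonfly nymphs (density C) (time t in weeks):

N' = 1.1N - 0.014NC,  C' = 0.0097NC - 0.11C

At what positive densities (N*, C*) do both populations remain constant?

N* ≈ 11.3, C* ≈ 78.6

Set dC/dt = 0 with C > 0: 0.0097N - 0.11 = 0, so N* = 0.11/0.0097 = 11.3.
Set dN/dt = 0 with N > 0: 1.1 - 0.014C = 0, so C* = 1.1/0.014 = 78.6.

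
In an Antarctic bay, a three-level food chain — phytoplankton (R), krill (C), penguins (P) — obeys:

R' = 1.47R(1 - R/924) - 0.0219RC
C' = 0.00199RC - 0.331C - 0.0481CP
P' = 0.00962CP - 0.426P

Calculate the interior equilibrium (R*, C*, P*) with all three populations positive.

From dP/dt = 0: 0.00962C* = 0.426, so C* = 44.3.
From dR/dt = 0: 1.47(1 - R*/924) = 0.0219·44.3, giving R* = 924·(1 - 0.66) = 314.
From dC/dt = 0: 0.00199·314 - 0.331 = 0.0481P*, so P* = 0.295/0.0481 = 6.13.

R* ≈ 314, C* ≈ 44.3, P* ≈ 6.13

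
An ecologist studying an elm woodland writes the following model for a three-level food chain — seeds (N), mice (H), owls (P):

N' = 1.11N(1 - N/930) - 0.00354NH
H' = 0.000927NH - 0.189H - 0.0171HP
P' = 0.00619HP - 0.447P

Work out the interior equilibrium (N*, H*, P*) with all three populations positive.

From dP/dt = 0: 0.00619H* = 0.447, so H* = 72.2.
From dN/dt = 0: 1.11(1 - N*/930) = 0.00354·72.2, giving N* = 930·(1 - 0.23) = 716.
From dH/dt = 0: 0.000927·716 - 0.189 = 0.0171P*, so P* = 0.475/0.0171 = 27.8.

N* ≈ 716, H* ≈ 72.2, P* ≈ 27.8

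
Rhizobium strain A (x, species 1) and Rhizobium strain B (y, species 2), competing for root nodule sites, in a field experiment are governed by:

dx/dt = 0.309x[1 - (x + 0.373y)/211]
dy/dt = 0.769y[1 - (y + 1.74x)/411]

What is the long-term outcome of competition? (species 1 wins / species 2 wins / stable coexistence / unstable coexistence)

stable coexistence

Compare the nullcline intercepts: K1/α12 = 211/0.373 = 566 > K2 = 411; K2/α21 = 411/1.74 = 236 > K1 = 211.
Since both inequalities hold, each species can invade when rare, so the interior equilibrium is stable.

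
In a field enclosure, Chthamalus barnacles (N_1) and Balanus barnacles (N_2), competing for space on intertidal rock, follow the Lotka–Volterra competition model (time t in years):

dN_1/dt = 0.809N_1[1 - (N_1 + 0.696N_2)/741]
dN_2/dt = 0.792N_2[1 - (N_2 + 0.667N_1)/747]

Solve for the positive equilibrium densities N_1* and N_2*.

Setting both brackets to zero gives the nullclines N_1 + 0.696N_2 = 741 and 0.667N_1 + N_2 = 747.
Substituting N_2 = 747 - 0.667N_1 into the first: N_1(1 - 0.696·0.667) = 741 - 0.696·747.
So N_1* = 221/0.536 = 413, and then N_2* = 747 - 0.667·413 = 472.

N_1* ≈ 413, N_2* ≈ 472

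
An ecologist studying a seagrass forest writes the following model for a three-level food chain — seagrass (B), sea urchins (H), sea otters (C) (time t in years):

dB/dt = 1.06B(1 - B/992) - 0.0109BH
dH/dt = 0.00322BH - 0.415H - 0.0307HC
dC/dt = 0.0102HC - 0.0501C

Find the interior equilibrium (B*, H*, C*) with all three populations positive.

From dC/dt = 0: 0.0102H* = 0.0501, so H* = 4.91.
From dB/dt = 0: 1.06(1 - B*/992) = 0.0109·4.91, giving B* = 992·(1 - 0.0505) = 942.
From dH/dt = 0: 0.00322·942 - 0.415 = 0.0307C*, so C* = 2.62/0.0307 = 85.3.

B* ≈ 942, H* ≈ 4.91, C* ≈ 85.3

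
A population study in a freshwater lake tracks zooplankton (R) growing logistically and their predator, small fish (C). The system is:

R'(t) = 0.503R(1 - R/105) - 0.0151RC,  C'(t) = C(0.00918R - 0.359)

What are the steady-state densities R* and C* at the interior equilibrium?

From dC/dt = 0 with C > 0: 0.00918R* = 0.359, so R* = 39.1.
Substitute into dR/dt = 0: 0.503(1 - 39.1/105) = 0.0151C*.
The bracket is 0.628, giving C* = 0.316/0.0151 = 20.9.

R* ≈ 39.1, C* ≈ 20.9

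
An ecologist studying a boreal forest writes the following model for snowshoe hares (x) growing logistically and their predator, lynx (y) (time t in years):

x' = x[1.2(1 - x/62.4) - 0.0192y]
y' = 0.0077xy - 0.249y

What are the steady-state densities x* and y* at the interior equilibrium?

x* ≈ 32.3, y* ≈ 30.1

From dy/dt = 0 with y > 0: 0.0077x* = 0.249, so x* = 32.3.
Substitute into dx/dt = 0: 1.2(1 - 32.3/62.4) = 0.0192y*.
The bracket is 0.482, giving y* = 0.578/0.0192 = 30.1.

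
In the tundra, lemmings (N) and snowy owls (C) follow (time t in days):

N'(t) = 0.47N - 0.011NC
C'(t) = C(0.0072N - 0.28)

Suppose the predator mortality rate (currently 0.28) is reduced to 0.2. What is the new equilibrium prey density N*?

At the interior fixed point, setting dC/dt = 0 with C > 0 fixes N* = (predator death rate)/(NC coefficient) — independent of the other coefficients.
With the change, N* = 0.2/0.0072 = 27.8; it falls from 38.9.

N* ≈ 27.8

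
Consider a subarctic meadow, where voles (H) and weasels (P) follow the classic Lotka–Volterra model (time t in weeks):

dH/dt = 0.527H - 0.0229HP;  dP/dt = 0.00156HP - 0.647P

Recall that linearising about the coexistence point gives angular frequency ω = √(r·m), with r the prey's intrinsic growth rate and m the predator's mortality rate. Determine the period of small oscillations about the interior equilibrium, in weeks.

T ≈ 10.8 weeks

Here r = 0.527 and m = 0.647, so r·m = 0.341.
ω = √0.341 = 0.584 per week, hence T = 2π/ω ≈ 10.8 weeks.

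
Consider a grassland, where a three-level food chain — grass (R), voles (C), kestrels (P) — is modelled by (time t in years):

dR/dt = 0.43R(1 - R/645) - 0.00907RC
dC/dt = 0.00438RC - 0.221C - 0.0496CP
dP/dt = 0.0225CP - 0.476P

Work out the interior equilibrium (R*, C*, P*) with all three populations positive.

From dP/dt = 0: 0.0225C* = 0.476, so C* = 21.2.
From dR/dt = 0: 0.43(1 - R*/645) = 0.00907·21.2, giving R* = 645·(1 - 0.446) = 357.
From dC/dt = 0: 0.00438·357 - 0.221 = 0.0496P*, so P* = 1.34/0.0496 = 27.1.

R* ≈ 357, C* ≈ 21.2, P* ≈ 27.1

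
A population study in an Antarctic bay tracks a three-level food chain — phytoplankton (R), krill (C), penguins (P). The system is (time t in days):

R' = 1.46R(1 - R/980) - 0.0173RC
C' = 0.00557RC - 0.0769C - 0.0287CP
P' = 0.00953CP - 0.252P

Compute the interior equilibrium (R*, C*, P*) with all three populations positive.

R* ≈ 673, C* ≈ 26.4, P* ≈ 128

From dP/dt = 0: 0.00953C* = 0.252, so C* = 26.4.
From dR/dt = 0: 1.46(1 - R*/980) = 0.0173·26.4, giving R* = 980·(1 - 0.313) = 673.
From dC/dt = 0: 0.00557·673 - 0.0769 = 0.0287P*, so P* = 3.67/0.0287 = 128.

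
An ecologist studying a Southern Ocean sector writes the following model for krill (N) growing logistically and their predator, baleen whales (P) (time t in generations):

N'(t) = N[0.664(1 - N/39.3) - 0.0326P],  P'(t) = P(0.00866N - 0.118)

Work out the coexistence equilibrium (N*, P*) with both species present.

From dP/dt = 0 with P > 0: 0.00866N* = 0.118, so N* = 13.6.
Substitute into dN/dt = 0: 0.664(1 - 13.6/39.3) = 0.0326P*.
The bracket is 0.653, giving P* = 0.434/0.0326 = 13.3.

N* ≈ 13.6, P* ≈ 13.3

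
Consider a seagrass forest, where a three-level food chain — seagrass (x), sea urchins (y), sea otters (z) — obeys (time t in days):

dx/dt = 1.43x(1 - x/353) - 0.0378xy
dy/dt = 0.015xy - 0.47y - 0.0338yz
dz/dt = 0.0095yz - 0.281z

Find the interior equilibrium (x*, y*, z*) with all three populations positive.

x* ≈ 77, y* ≈ 29.6, z* ≈ 20.3

From dz/dt = 0: 0.0095y* = 0.281, so y* = 29.6.
From dx/dt = 0: 1.43(1 - x*/353) = 0.0378·29.6, giving x* = 353·(1 - 0.782) = 77.
From dy/dt = 0: 0.015·77 - 0.47 = 0.0338z*, so z* = 0.685/0.0338 = 20.3.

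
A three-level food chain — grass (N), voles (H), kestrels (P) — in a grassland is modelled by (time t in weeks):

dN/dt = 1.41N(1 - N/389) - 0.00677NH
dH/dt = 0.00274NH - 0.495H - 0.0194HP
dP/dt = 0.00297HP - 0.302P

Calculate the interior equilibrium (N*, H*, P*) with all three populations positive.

N* ≈ 199, H* ≈ 102, P* ≈ 2.6

From dP/dt = 0: 0.00297H* = 0.302, so H* = 102.
From dN/dt = 0: 1.41(1 - N*/389) = 0.00677·102, giving N* = 389·(1 - 0.488) = 199.
From dH/dt = 0: 0.00274·199 - 0.495 = 0.0194P*, so P* = 0.0505/0.0194 = 2.6.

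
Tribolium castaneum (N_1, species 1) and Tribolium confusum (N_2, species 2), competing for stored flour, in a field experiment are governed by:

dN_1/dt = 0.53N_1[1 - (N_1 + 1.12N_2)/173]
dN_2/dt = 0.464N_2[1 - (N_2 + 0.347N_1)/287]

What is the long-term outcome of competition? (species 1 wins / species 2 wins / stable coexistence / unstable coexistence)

species 2 excludes species 1

Compare the nullcline intercepts: K1/α12 = 173/1.12 = 154 < K2 = 287; K2/α21 = 287/0.347 = 827 > K1 = 173.
Since the inequalities point opposite ways, species 2 can invade but species 1 cannot.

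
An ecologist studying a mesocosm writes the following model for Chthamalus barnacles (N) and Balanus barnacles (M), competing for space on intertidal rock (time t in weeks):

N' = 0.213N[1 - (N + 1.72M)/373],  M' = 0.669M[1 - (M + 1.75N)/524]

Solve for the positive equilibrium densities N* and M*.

Setting both brackets to zero gives the nullclines N + 1.72M = 373 and 1.75N + M = 524.
Substituting M = 524 - 1.75N into the first: N(1 - 1.72·1.75) = 373 - 1.72·524.
So N* = -528/-2.01 = 263, and then M* = 524 - 1.75·263 = 64.1.

N* ≈ 263, M* ≈ 64.1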